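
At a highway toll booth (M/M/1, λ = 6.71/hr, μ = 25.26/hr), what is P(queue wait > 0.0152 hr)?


ρ = 6.71/25.26 = 0.2656
P(Wq > t) = ρ·e^{−(μ−λ)t} = 0.2656·e^{−0.2820}
= 0.2656·0.754304 = 0.200371

Final: 0.200371


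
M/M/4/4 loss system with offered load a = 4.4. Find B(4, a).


B(c,a) = (a^c/c!) / Σ_{k=0}^{c} a^k/k!
a^4/4! = 15.617067
Σ terms (k=0..4): 1.00000 + 4.40000 + 9.68000 + 14.19733 + 15.61707 = 44.894400
B = 15.617067/44.894400 = 0.347862

Final: 0.347862


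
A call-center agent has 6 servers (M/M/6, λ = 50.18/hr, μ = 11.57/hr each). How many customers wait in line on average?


a = λ/μ = 4.3371; ρ = a/6 = 0.7228
P₀ = 0.011208
Lq = P₀·a^c·ρ / (c!·(1−ρ)²) = 0.011208·6655.54751·0.7228/(720·0.07681)
= 0.97495

Final: 0.97495


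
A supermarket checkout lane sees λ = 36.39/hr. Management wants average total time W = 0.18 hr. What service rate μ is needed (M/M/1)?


W = 1/(μ−λ) ⇒ μ − λ = 1/W = 1/0.18 = 5.5556
μ = λ + 1/W = 36.39 + 5.5556 = 41.9456 per hr

Final: 41.9456 /hr


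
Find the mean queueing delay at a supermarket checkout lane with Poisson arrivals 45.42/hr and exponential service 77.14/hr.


ρ = 45.42/77.14 = 0.5888
Wq = ρ/(μ−λ) = 0.5888/(77.14 − 45.42) = 0.5888/31.72 = 0.01856 hr

Final: 0.01856 hr


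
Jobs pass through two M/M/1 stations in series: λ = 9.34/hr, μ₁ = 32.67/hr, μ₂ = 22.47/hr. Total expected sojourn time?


Each node sees arrival rate λ = 9.34/hr (tandem ⇒ throughput preserved).
W₁ = 1/(μ₁−λ) = 1/(32.67−9.34) = 0.04286 hr
W₂ = 1/(μ₂−λ) = 1/(22.47−9.34) = 0.07616 hr
W_total = W₁ + W₂ = 0.04286 + 0.07616 = 0.11902 hr

Final: 0.11902 hr


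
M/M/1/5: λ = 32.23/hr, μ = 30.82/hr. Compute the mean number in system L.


ρ = 32.23/30.82 = 1.0457
L = ρ[1 − (K+1)ρ^K + Kρ^(K+1)] / [(1−ρ)(1−ρ^(K+1))]
Numerator: 1.0457·(1 − 6·1.250657 + 5·1.307874) = 0.037048
Denominator: (-0.04575)·(-0.307874) = 0.014085
L = 0.037048/0.014085 = 2.6303

Final: 2.6303


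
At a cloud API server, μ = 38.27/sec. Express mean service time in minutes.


Mean service time = 1/μ = 1/38.27 second = 0.02613 second
In minutes: 0.02613 × 0.0166667 = 0.0004355 min

Final: 0.0004355 min


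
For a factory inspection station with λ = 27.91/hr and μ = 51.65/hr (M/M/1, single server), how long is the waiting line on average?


ρ = 27.91/51.65 = 0.5404
Lq = ρ²/(1−ρ) = 0.2920/0.4596 = 0.6353

Final: 0.6353


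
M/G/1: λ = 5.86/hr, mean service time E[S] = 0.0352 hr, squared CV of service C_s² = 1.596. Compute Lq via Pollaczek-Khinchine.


ρ = λ·E[S] = 5.86·0.0352 = 0.2063
Lq = ρ²(1+C_s²)/(2(1−ρ)) = 0.04255·(1+1.596)/(2·0.7937)
= 0.04255·2.5960/1.5875 = 0.06958

Final: 0.06958


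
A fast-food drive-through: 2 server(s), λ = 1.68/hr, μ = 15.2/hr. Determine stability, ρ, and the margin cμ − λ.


Total capacity cμ = 2·15.2 = 30.40/hr
ρ = λ/(cμ) = 1.68/30.40 = 0.05526
Stable ⇔ ρ < 1: YES
Spare capacity = cμ − λ = 30.40 − 1.68 = 28.72/hr

Final: ρ = 0.05526; stable; margin = 28.72/hr


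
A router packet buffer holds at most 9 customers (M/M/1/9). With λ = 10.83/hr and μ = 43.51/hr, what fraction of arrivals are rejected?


ρ = λ/μ = 10.83/43.51 = 0.2489
P_K = (1−ρ)ρ^K/(1−ρ^(K+1)) = (0.7511·0.000003667)/(1 − 0.0000009128)
= 0.000002755/0.999999 = 0.000002755

Final: 0.000002755


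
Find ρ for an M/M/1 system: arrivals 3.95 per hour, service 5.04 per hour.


ρ = λ/μ = 3.95/5.04 = 0.7837

Final: 0.7837


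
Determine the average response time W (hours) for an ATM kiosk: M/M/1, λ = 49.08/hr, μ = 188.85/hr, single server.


W = 1/(μ−λ) = 1/(188.85 − 49.08) = 1/139.77 = 0.007155 hr

Final: 0.007155 hr


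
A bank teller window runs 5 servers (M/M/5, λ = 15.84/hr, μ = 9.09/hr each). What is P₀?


a = λ/μ = 15.84/9.09 = 1.7426; ρ = a/c = 0.3485
Σ_{k=0}^{4} a^k/k! (terms k=0..4) = 1.00000 + 1.74257 + 1.51828 + 0.88191 + 0.38420 = 5.52696
Tail: a^5/(5!(1−ρ)) = 16.06780/(120·0.6515) = 0.20553
P₀ = 1/(5.52696 + 0.20553) = 1/5.73249 = 0.174444

Final: 0.174444


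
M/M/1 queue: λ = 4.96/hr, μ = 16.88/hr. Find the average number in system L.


ρ = λ/μ = 4.96/16.88 = 0.2938
L = ρ/(1−ρ) = 0.2938/(1 − 0.2938) = 0.2938/0.7062 = 0.4161

Final: 0.4161


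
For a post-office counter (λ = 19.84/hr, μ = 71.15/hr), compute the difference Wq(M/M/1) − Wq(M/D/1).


ρ = 19.84/71.15 = 0.2788
Wq(M/M/1) = ρ/(μ−λ) = 0.2788/51.31 = 0.005435 hr
Wq(M/D/1) = ρ/(2(μ−λ)) = 0.002717 hr
Savings = 0.005435 − 0.002717 = 0.002717 hr

Final: 0.002717 hr


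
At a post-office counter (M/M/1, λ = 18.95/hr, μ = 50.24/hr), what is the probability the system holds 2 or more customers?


ρ = 18.95/50.24 = 0.3772
P(N ≥ n) = ρ^n = 0.3772^2 = 0.142272

Final: 0.142272


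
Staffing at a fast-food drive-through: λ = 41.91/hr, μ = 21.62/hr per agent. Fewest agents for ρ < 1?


Stability requires cμ > λ ⇔ c > λ/μ.
λ/μ = 41.91/21.62 = 1.9385
Minimum integer c = ⌊1.9385⌋ + 1 = 2
Check: 2·21.62 = 43.24 > 41.91, while 1·21.62 = 21.62 ≤ 41.91

Final: 2 servers


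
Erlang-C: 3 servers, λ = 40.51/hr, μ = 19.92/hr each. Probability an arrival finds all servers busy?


a = λ/μ = 2.0336; ρ = a/3 = 0.6779
P₀ = 0.105786 (from M/M/c formula)
C(c,a) = [a^c/(c!(1−ρ))]·P₀ = [8.41044/(6·0.3221)]·0.105786
= 4.35158·0.105786 = 0.460336

Final: 0.460336


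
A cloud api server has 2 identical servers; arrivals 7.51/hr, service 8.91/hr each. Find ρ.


ρ = λ/(cμ) = 7.51/(2·8.91) = 7.51/17.82 = 0.4214

Final: 0.4214


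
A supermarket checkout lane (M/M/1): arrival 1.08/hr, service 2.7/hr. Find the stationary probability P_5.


ρ = 1.08/2.7 = 0.4000
P_n = (1−ρ)·ρ^n = (1 − 0.4000)·0.4000^5 = 0.6000·0.010240 = 0.006144

Final: 0.006144


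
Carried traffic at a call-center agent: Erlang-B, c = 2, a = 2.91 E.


B(2,2.91) = 0.519895 (Erlang-B)
Carried load = a(1 − B) = 2.91·(1 − 0.519895) = 2.91·0.480105 = 1.3971 E

Final: 1.3971 Erlangs


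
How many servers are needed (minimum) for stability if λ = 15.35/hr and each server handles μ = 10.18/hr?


Stability requires cμ > λ ⇔ c > λ/μ.
λ/μ = 15.35/10.18 = 1.5079
Minimum integer c = ⌊1.5079⌋ + 1 = 2
Check: 2·10.18 = 20.36 > 15.35, while 1·10.18 = 10.18 ≤ 15.35

Final: 2 servers


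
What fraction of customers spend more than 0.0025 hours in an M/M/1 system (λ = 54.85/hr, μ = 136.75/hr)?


W ~ Exponential(μ−λ) for M/M/1.
μ − λ = 136.75 − 54.85 = 81.9000
P(W > t) = e^{−(μ−λ)t} = e^{−0.2048} = 0.814851

Final: 0.814851


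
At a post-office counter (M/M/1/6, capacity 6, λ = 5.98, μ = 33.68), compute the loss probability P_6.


ρ = λ/μ = 5.98/33.68 = 0.1776
P_K = (1−ρ)ρ^K/(1−ρ^(K+1)) = (0.8224·0.00003133)/(1 − 0.000005563)
= 0.00002577/0.999994 = 0.00002577

Final: 0.00002577


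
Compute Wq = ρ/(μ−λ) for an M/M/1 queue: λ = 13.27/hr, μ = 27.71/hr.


ρ = 13.27/27.71 = 0.4789
Wq = ρ/(μ−λ) = 0.4789/(27.71 − 13.27) = 0.4789/14.44 = 0.03316 hr

Final: 0.03316 hr


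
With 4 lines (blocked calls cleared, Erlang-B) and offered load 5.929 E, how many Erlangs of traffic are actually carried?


B(4,5.929) = 0.464989 (Erlang-B)
Carried load = a(1 − B) = 5.929·(1 − 0.464989) = 5.929·0.535011 = 3.1721 E

Final: 3.1721 Erlangs


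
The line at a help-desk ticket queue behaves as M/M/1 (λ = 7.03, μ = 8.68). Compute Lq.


ρ = 7.03/8.68 = 0.8099
Lq = ρ²/(1−ρ) = 0.6560/0.1901 = 3.4507

Final: 3.4507


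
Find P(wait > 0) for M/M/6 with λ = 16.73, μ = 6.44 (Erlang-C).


a = λ/μ = 2.5978; ρ = a/6 = 0.4330
P₀ = 0.073906 (from M/M/c formula)
C(c,a) = [a^c/(c!(1−ρ))]·P₀ = [307.36927/(720·0.5670)]·0.073906
= 0.75287·0.073906 = 0.055642

Final: 0.055642


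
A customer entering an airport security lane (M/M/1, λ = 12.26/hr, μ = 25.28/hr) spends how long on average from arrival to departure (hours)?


W = 1/(μ−λ) = 1/(25.28 − 12.26) = 1/13.02 = 0.07680 hr

Final: 0.07680 hr


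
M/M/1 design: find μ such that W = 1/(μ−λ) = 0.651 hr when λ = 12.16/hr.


W = 1/(μ−λ) ⇒ μ − λ = 1/W = 1/0.651 = 1.5361
μ = λ + 1/W = 12.16 + 1.5361 = 13.6961 per hr

Final: 13.6961 /hr


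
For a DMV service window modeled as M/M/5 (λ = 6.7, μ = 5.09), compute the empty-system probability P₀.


a = λ/μ = 6.7/5.09 = 1.3163; ρ = a/c = 0.2633
Σ_{k=0}^{4} a^k/k! (terms k=0..4) = 1.00000 + 1.31631 + 0.86633 + 0.38012 + 0.12509 = 3.68785
Tail: a^5/(5!(1−ρ)) = 3.95171/(120·0.7367) = 0.04470
P₀ = 1/(3.68785 + 0.04470) = 1/3.73254 = 0.267914

Final: 0.267914


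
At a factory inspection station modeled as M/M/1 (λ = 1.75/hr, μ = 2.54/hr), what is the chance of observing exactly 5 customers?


ρ = 1.75/2.54 = 0.6890
P_n = (1−ρ)·ρ^n = (1 − 0.6890)·0.6890^5 = 0.3110·0.155246 = 0.048285

Final: 0.048285


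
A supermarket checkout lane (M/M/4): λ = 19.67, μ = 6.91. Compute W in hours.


a = 2.8466; ρ = 0.7116; P₀ = 0.047102
Lq = P₀·a^c·ρ/(c!(1−ρ)²) = 1.10296
Wq = Lq/λ = 1.10296/19.67 = 0.05607 hr
W = Wq + 1/μ = 0.05607 + 0.14472 = 0.20079 hr

Final: 0.20079 hr


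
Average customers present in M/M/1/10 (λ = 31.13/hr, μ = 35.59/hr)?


ρ = 31.13/35.59 = 0.8747
L = ρ[1 − (K+1)ρ^K + Kρ^(K+1)] / [(1−ρ)(1−ρ^(K+1))]
Numerator: 0.8747·(1 − 11·0.262127 + 10·0.229278) = 0.358084
Denominator: (0.1253)·(0.770722) = 0.096584
L = 0.358084/0.096584 = 3.7075

Final: 3.7075


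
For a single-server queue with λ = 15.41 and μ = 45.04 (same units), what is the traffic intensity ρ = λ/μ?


ρ = λ/μ = 15.41/45.04 = 0.3421

Final: 0.3421


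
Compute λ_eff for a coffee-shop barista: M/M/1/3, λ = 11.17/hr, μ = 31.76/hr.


ρ = 0.3517; P_K = (1−ρ)ρ^3/(1−ρ^4) = 0.028641
λ_eff = λ(1 − P_K) = 11.17·(1 − 0.028641) = 11.17·0.971359 = 10.8501 /hr

Final: 10.8501 /hr


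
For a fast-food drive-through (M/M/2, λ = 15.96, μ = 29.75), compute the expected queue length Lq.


a = λ/μ = 0.5365; ρ = a/2 = 0.2682
P₀ = 0.576994
Lq = P₀·a^c·ρ / (c!·(1−ρ)²) = 0.576994·0.28780·0.2682/(2·0.53548)
= 0.04159

Final: 0.04159


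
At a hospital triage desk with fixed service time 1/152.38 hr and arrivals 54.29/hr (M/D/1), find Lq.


ρ = 54.29/152.38 = 0.3563
M/D/1: Lq = ρ²/(2(1−ρ)) = 0.1269/(2·0.6437) = 0.09860

Final: 0.09860


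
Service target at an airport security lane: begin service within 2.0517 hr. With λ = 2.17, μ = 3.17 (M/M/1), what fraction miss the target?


ρ = 2.17/3.17 = 0.6845
P(Wq > t) = ρ·e^{−(μ−λ)t} = 0.6845·e^{−2.0517}
= 0.6845·0.128516 = 0.087975

Final: 0.087975


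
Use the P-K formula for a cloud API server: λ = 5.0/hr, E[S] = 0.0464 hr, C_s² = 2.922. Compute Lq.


ρ = λ·E[S] = 5.0·0.0464 = 0.2320
Lq = ρ²(1+C_s²)/(2(1−ρ)) = 0.05382·(1+2.922)/(2·0.7680)
= 0.05382·3.9220/1.5360 = 0.13743

Final: 0.13743


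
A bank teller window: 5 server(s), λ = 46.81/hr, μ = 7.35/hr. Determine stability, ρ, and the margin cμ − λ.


Total capacity cμ = 5·7.35 = 36.75/hr
ρ = λ/(cμ) = 46.81/36.75 = 1.2737
Stable ⇔ ρ < 1: NO
Spare capacity = cμ − λ = 36.75 − 46.81 = -10.06/hr

Final: ρ = 1.2737; unstable; margin = -10.06/hr


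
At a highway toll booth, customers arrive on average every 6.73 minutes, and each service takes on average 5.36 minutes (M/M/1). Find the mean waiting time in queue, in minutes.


λ = 60/6.73 = 8.9153 /hr
μ = 60/5.36 = 11.1940 /hr
ρ = λ/μ = 8.9153/11.1940 = 0.7964
Wq = ρ/(μ−λ) = 0.7964/(11.1940−8.9153) = 0.34951 hr
In minutes: 0.34951·60 = 20.971 min

Final: 20.971 min


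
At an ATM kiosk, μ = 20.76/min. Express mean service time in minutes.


Mean service time = 1/μ = 1/20.76 minute = 0.04817 minute
In minutes: 0.04817 × 1 = 0.04817 min

Final: 0.04817 min


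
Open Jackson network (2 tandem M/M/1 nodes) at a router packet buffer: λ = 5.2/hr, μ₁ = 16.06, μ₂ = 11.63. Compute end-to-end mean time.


Each node sees arrival rate λ = 5.2/hr (tandem ⇒ throughput preserved).
W₁ = 1/(μ₁−λ) = 1/(16.06−5.2) = 0.09208 hr
W₂ = 1/(μ₂−λ) = 1/(11.63−5.2) = 0.15552 hr
W_total = W₁ + W₂ = 0.09208 + 0.15552 = 0.24760 hr

Final: 0.24760 hr


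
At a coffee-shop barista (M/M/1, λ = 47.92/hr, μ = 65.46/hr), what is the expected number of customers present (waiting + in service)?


ρ = λ/μ = 47.92/65.46 = 0.7321
L = ρ/(1−ρ) = 0.7321/(1 − 0.7321) = 0.7321/0.2679 = 2.7320

Final: 2.7320


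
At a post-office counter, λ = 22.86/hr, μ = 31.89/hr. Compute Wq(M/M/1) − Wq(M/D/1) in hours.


ρ = 22.86/31.89 = 0.7168
Wq(M/M/1) = ρ/(μ−λ) = 0.7168/9.03 = 0.07938 hr
Wq(M/D/1) = ρ/(2(μ−λ)) = 0.03969 hr
Savings = 0.07938 − 0.03969 = 0.03969 hr

Final: 0.03969 hr


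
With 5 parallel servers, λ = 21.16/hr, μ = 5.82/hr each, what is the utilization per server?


ρ = λ/(cμ) = 21.16/(5·5.82) = 21.16/29.10 = 0.7271

Final: 0.7271


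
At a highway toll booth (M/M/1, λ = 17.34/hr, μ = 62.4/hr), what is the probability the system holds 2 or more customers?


ρ = 17.34/62.4 = 0.2779
P(N ≥ n) = ρ^n = 0.2779^2 = 0.077220

Final: 0.077220


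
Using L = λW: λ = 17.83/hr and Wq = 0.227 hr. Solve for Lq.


Lq = λWq = 17.83·0.227 = 4.0474

Final: 4.0474


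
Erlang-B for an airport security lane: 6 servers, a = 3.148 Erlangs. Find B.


B(c,a) = (a^c/c!) / Σ_{k=0}^{c} a^k/k!
a^6/6! = 1.351686
Σ terms (k=0..6): 1.00000 + 3.14800 + 4.95495 + 5.19940 + 4.09192 + 2.57628 + 1.35169 = 22.322235
B = 1.351686/22.322235 = 0.060553

Final: 0.060553


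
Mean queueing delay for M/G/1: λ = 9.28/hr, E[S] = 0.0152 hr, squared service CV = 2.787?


ρ = λ·E[S] = 9.28·0.0152 = 0.1411
E[S²] = E[S]²(1+C_s²) = 0.0152²·(1+2.787) = 0.0008749
Wq = λ·E[S²]/(2(1−ρ)) = 9.28·0.0008749/(2·0.8589) = 0.004726 hr

Final: 0.004726 hr


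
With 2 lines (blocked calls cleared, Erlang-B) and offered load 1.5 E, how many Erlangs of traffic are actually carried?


B(2,1.5) = 0.310345 (Erlang-B)
Carried load = a(1 − B) = 1.5·(1 − 0.310345) = 1.5·0.689655 = 1.0345 E

Final: 1.0345 Erlangs


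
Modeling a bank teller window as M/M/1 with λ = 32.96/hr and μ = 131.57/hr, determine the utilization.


ρ = λ/μ = 32.96/131.57 = 0.2505

Final: 0.2505


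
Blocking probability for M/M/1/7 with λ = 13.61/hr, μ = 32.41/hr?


ρ = λ/μ = 13.61/32.41 = 0.4199
P_K = (1−ρ)ρ^K/(1−ρ^(K+1)) = (0.5801·0.002303)/(1 − 0.0009670)
= 0.001336/0.999033 = 0.001337

Final: 0.001337


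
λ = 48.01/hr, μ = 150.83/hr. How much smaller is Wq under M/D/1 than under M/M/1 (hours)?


ρ = 48.01/150.83 = 0.3183
Wq(M/M/1) = ρ/(μ−λ) = 0.3183/102.82 = 0.003096 hr
Wq(M/D/1) = ρ/(2(μ−λ)) = 0.001548 hr
Savings = 0.003096 − 0.001548 = 0.001548 hr

Final: 0.001548 hr


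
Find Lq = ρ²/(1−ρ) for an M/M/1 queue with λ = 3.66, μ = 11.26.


ρ = 3.66/11.26 = 0.3250
Lq = ρ²/(1−ρ) = 0.1057/0.6750 = 0.1565

Final: 0.1565


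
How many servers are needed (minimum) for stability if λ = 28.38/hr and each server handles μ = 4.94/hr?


Stability requires cμ > λ ⇔ c > λ/μ.
λ/μ = 28.38/4.94 = 5.7449
Minimum integer c = ⌊5.7449⌋ + 1 = 6
Check: 6·4.94 = 29.64 > 28.38, while 5·4.94 = 24.70 ≤ 28.38

Final: 6 servers


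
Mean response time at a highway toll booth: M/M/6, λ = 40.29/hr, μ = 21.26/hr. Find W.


a = 1.8951; ρ = 0.3159; P₀ = 0.150142
Lq = P₀·a^c·ρ/(c!(1−ρ)²) = 0.006519
Wq = Lq/λ = 0.006519/40.29 = 0.0001618 hr
W = Wq + 1/μ = 0.0001618 + 0.04704 = 0.04720 hr

Final: 0.04720 hr


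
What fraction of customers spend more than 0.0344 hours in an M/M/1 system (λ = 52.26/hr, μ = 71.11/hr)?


W ~ Exponential(μ−λ) for M/M/1.
μ − λ = 71.11 − 52.26 = 18.8500
P(W > t) = e^{−(μ−λ)t} = e^{−0.6484} = 0.522861

Final: 0.522861


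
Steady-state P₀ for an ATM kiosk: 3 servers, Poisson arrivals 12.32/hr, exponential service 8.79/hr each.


a = λ/μ = 12.32/8.79 = 1.4016; ρ = a/c = 0.4672
Σ_{k=0}^{2} a^k/k! (terms k=0..2) = 1.00000 + 1.40159 + 0.98223 = 3.38382
Tail: a^3/(3!(1−ρ)) = 2.75338/(6·0.5328) = 0.86129
P₀ = 1/(3.38382 + 0.86129) = 1/4.24511 = 0.235565

Final: 0.235565


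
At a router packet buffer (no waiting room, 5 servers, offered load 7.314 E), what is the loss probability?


B(c,a) = (a^c/c!) / Σ_{k=0}^{c} a^k/k!
a^5/5! = 174.418896
Σ terms (k=0..5): 1.00000 + 7.31400 + 26.74730 + 65.20991 + 119.23633 + 174.41890 = 393.926432
B = 174.418896/393.926432 = 0.442770

Final: 0.442770


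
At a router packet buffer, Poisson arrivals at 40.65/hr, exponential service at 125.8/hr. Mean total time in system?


W = 1/(μ−λ) = 1/(125.8 − 40.65) = 1/85.15 = 0.01174 hr

Final: 0.01174 hr


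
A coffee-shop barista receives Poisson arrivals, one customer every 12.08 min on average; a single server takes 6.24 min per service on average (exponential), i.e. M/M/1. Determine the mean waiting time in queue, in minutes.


λ = 60/12.08 = 4.9669 /hr
μ = 60/6.24 = 9.6154 /hr
ρ = λ/μ = 4.9669/9.6154 = 0.5166
Wq = ρ/(μ−λ) = 0.5166/(9.6154−4.9669) = 0.11112 hr
In minutes: 0.11112·60 = 6.667 min

Final: 6.667 min


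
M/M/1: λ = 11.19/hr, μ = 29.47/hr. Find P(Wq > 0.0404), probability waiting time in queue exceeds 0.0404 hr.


ρ = 11.19/29.47 = 0.3797
P(Wq > t) = ρ·e^{−(μ−λ)t} = 0.3797·e^{−0.7385}
= 0.3797·0.477824 = 0.181434

Final: 0.181434


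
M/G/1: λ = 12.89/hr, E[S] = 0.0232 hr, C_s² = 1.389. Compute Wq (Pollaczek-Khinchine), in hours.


ρ = λ·E[S] = 12.89·0.0232 = 0.2990
E[S²] = E[S]²(1+C_s²) = 0.0232²·(1+1.389) = 0.001286
Wq = λ·E[S²]/(2(1−ρ)) = 12.89·0.001286/(2·0.7010) = 0.01182 hr

Final: 0.01182 hr


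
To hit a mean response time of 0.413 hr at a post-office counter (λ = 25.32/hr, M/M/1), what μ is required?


W = 1/(μ−λ) ⇒ μ − λ = 1/W = 1/0.413 = 2.4213
μ = λ + 1/W = 25.32 + 2.4213 = 27.7413 per hr

Final: 27.7413 /hr


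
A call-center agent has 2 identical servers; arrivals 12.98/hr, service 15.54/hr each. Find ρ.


ρ = λ/(cμ) = 12.98/(2·15.54) = 12.98/31.08 = 0.4176

Final: 0.4176


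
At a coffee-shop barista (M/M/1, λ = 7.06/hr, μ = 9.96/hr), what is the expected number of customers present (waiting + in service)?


ρ = λ/μ = 7.06/9.96 = 0.7088
L = ρ/(1−ρ) = 0.7088/(1 − 0.7088) = 0.7088/0.2912 = 2.4345

Final: 2.4345


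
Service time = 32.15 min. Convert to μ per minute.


μ = 1/(service time) in consistent units.
1 minute = 1 min, so μ = 1/32.15 = 0.03110 per minute

Final: 0.03110 /min


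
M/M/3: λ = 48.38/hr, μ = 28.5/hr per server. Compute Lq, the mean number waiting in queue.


a = λ/μ = 1.6975; ρ = a/3 = 0.5658
P₀ = 0.166216
Lq = P₀·a^c·ρ / (c!·(1−ρ)²) = 0.166216·4.89174·0.5658/(6·0.18849)
= 0.40682

Final: 0.40682


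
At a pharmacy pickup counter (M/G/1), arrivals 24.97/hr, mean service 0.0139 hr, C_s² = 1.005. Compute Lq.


ρ = λ·E[S] = 24.97·0.0139 = 0.3471
Lq = ρ²(1+C_s²)/(2(1−ρ)) = 0.1205·(1+1.005)/(2·0.6529)
= 0.1205·2.0050/1.3058 = 0.18497

Final: 0.18497


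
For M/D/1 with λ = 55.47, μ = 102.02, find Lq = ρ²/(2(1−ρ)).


ρ = 55.47/102.02 = 0.5437
M/D/1: Lq = ρ²/(2(1−ρ)) = 0.2956/(2·0.4563) = 0.32395

Final: 0.32395


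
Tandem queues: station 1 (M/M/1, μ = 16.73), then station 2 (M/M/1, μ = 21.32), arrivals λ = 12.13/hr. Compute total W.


Each node sees arrival rate λ = 12.13/hr (tandem ⇒ throughput preserved).
W₁ = 1/(μ₁−λ) = 1/(16.73−12.13) = 0.21739 hr
W₂ = 1/(μ₂−λ) = 1/(21.32−12.13) = 0.10881 hr
W_total = W₁ + W₂ = 0.21739 + 0.10881 = 0.32621 hr

Final: 0.32621 hr


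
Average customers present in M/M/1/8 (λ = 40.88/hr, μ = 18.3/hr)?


ρ = 40.88/18.3 = 2.2339
L = ρ[1 − (K+1)ρ^K + Kρ^(K+1)] / [(1−ρ)(1−ρ^(K+1))]
Numerator: 2.2339·(1 − 9·620.123771 + 8·1385.281953) = 12291.123078
Denominator: (-1.2339)·(-1384.281953) = 1708.037514
L = 12291.123078/1708.037514 = 7.1960

Final: 7.1960


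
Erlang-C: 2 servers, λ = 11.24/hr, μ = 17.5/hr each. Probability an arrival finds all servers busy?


a = λ/μ = 0.6423; ρ = a/2 = 0.3211
P₀ = 0.513841 (from M/M/c formula)
C(c,a) = [a^c/(c!(1−ρ))]·P₀ = [0.41253/(2·0.6789)]·0.513841
= 0.30384·0.513841 = 0.156127

Final: 0.156127


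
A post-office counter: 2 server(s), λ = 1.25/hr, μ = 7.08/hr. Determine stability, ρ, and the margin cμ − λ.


Total capacity cμ = 2·7.08 = 14.16/hr
ρ = λ/(cμ) = 1.25/14.16 = 0.08828
Stable ⇔ ρ < 1: YES
Spare capacity = cμ − λ = 14.16 − 1.25 = 12.91/hr

Final: ρ = 0.08828; stable; margin = 12.91/hr


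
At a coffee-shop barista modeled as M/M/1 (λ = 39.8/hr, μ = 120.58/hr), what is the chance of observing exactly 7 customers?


ρ = 39.8/120.58 = 0.3301
P_n = (1−ρ)·ρ^n = (1 − 0.3301)·0.3301^7 = 0.6699·0.0004268 = 0.0002859

Final: 0.0002859


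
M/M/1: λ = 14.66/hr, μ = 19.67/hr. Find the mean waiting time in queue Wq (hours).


ρ = 14.66/19.67 = 0.7453
Wq = ρ/(μ−λ) = 0.7453/(19.67 − 14.66) = 0.7453/5.01 = 0.1488 hr

Final: 0.1488 hr


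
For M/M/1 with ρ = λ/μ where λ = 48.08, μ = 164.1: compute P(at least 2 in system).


ρ = 48.08/164.1 = 0.2930
P(N ≥ n) = ρ^n = 0.2930^2 = 0.085844

Final: 0.085844


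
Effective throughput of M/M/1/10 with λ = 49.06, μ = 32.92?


ρ = 1.4903; P_K = (1−ρ)ρ^10/(1−ρ^11) = 0.333122
λ_eff = λ(1 − P_K) = 49.06·(1 − 0.333122) = 49.06·0.666878 = 32.7171 /hr

Final: 32.7171 /hr


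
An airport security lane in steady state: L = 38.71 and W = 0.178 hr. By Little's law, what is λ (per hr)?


λ = L/W = 38.71/0.178 = 217.4719 /hr

Final: 217.4719 /hr


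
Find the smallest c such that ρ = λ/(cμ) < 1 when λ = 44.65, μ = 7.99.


Stability requires cμ > λ ⇔ c > λ/μ.
λ/μ = 44.65/7.99 = 5.5882
Minimum integer c = ⌊5.5882⌋ + 1 = 6
Check: 6·7.99 = 47.94 > 44.65, while 5·7.99 = 39.95 ≤ 44.65

Final: 6 servers


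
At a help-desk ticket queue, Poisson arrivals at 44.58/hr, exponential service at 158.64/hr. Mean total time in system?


W = 1/(μ−λ) = 1/(158.64 − 44.58) = 1/114.06 = 0.008767 hr

Final: 0.008767 hr


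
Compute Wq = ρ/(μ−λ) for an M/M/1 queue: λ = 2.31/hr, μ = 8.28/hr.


ρ = 2.31/8.28 = 0.2790
Wq = ρ/(μ−λ) = 0.2790/(8.28 − 2.31) = 0.2790/5.97 = 0.04673 hr

Final: 0.04673 hr


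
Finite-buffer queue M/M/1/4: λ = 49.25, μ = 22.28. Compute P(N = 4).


ρ = λ/μ = 49.25/22.28 = 2.2105
P_K = (1−ρ)ρ^K/(1−ρ^(K+1)) = (-1.2105·23.876144)/(1 − 52.778281)
= -28.902137/-51.778281 = 0.558190

Final: 0.558190


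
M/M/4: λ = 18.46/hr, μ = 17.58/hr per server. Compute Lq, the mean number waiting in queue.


a = λ/μ = 1.0501; ρ = a/4 = 0.2625
P₀ = 0.349281
Lq = P₀·a^c·ρ / (c!·(1−ρ)²) = 0.349281·1.21577·0.2625/(24·0.54389)
= 0.008540

Final: 0.008540


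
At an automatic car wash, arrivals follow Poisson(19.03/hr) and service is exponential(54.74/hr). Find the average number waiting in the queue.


ρ = 19.03/54.74 = 0.3476
Lq = ρ²/(1−ρ) = 0.1209/0.6524 = 0.1853

Final: 0.1853


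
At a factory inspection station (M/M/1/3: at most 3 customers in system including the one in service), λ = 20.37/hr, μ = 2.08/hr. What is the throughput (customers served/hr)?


ρ = 9.7933; P_K = (1−ρ)ρ^3/(1−ρ^4) = 0.897987
λ_eff = λ(1 − P_K) = 20.37·(1 − 0.897987) = 20.37·0.102013 = 2.0780 /hr

Final: 2.0780 /hr


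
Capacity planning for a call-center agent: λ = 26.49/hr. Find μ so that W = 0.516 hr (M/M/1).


W = 1/(μ−λ) ⇒ μ − λ = 1/W = 1/0.516 = 1.9380
μ = λ + 1/W = 26.49 + 1.9380 = 28.4280 per hr

Final: 28.4280 /hr


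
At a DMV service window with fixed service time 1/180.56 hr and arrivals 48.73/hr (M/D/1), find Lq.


ρ = 48.73/180.56 = 0.2699
M/D/1: Lq = ρ²/(2(1−ρ)) = 0.07284/(2·0.7301) = 0.04988

Final: 0.04988


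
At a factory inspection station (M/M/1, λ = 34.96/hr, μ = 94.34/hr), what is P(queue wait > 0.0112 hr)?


ρ = 34.96/94.34 = 0.3706
P(Wq > t) = ρ·e^{−(μ−λ)t} = 0.3706·e^{−0.6651}
= 0.3706·0.514245 = 0.190566

Final: 0.190566


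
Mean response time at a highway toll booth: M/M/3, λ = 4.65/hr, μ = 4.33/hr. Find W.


a = 1.0739; ρ = 0.3580; P₀ = 0.336469
Lq = P₀·a^c·ρ/(c!(1−ρ)²) = 0.06031
Wq = Lq/λ = 0.06031/4.65 = 0.01297 hr
W = Wq + 1/μ = 0.01297 + 0.23095 = 0.24392 hr

Final: 0.24392 hr


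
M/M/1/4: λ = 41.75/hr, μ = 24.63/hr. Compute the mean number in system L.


ρ = 41.75/24.63 = 1.6951
L = ρ[1 − (K+1)ρ^K + Kρ^(K+1)] / [(1−ρ)(1−ρ^(K+1))]
Numerator: 1.6951·(1 − 5·8.255973 + 4·13.994595) = 26.610353
Denominator: (-0.6951)·(-12.994595) = 9.032378
L = 26.610353/9.032378 = 2.9461

Final: 2.9461


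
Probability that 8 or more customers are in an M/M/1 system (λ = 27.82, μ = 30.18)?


ρ = 27.82/30.18 = 0.9218
P(N ≥ n) = ρ^n = 0.9218^8 = 0.521318

Final: 0.521318


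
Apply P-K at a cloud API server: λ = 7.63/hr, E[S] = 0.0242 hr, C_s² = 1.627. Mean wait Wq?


ρ = λ·E[S] = 7.63·0.0242 = 0.1846
E[S²] = E[S]²(1+C_s²) = 0.0242²·(1+1.627) = 0.001538
Wq = λ·E[S²]/(2(1−ρ)) = 7.63·0.001538/(2·0.8154) = 0.007198 hr

Final: 0.007198 hr


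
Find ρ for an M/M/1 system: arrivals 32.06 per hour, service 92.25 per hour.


ρ = λ/μ = 32.06/92.25 = 0.3475

Final: 0.3475


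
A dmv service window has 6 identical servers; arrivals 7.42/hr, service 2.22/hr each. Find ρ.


ρ = λ/(cμ) = 7.42/(6·2.22) = 7.42/13.32 = 0.5571

Final: 0.5571


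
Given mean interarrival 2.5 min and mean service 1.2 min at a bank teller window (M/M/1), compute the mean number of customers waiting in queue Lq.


λ = 60/2.5 = 24.0000 /hr
μ = 60/1.2 = 50.0000 /hr
ρ = λ/μ = 24.0000/50.0000 = 0.4800
Lq = ρ²/(1−ρ) = 0.2304/0.5200 = 0.4431

Final: 0.4431


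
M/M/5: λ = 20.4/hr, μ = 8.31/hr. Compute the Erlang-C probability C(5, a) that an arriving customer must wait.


a = λ/μ = 2.4549; ρ = a/5 = 0.4910
P₀ = 0.083987 (from M/M/c formula)
C(c,a) = [a^c/(c!(1−ρ))]·P₀ = [89.15500/(120·0.5090)]·0.083987
= 1.45957·0.083987 = 0.122585

Final: 0.122585


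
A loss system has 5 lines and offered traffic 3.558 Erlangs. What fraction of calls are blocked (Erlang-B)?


B(c,a) = (a^c/c!) / Σ_{k=0}^{c} a^k/k!
a^5/5! = 4.751694
Σ terms (k=0..5): 1.00000 + 3.55800 + 6.32968 + 7.50700 + 6.67748 + 4.75169 = 29.823858
B = 4.751694/29.823858 = 0.159325

Final: 0.159325


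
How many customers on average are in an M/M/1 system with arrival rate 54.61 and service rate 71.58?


ρ = λ/μ = 54.61/71.58 = 0.7629
L = ρ/(1−ρ) = 0.7629/(1 − 0.7629) = 0.7629/0.2371 = 3.2180

Final: 3.2180


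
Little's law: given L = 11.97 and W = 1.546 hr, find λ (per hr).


λ = L/W = 11.97/1.546 = 7.7426 /hr

Final: 7.7426 /hr


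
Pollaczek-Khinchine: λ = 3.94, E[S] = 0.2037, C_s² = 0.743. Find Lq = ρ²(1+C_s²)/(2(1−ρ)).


ρ = λ·E[S] = 3.94·0.2037 = 0.8026
Lq = ρ²(1+C_s²)/(2(1−ρ)) = 0.6441·(1+0.743)/(2·0.1974)
= 0.6441·1.7430/0.3948 = 2.84345

Final: 2.84345


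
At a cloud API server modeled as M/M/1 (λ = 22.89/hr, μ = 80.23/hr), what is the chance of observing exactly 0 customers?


ρ = 22.89/80.23 = 0.2853
P_n = (1−ρ)·ρ^n = (1 − 0.2853)·0.2853^0 = 0.7147·1.000000 = 0.714695

Final: 0.714695


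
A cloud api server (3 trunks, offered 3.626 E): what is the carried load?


B(3,3.626) = 0.415014 (Erlang-B)
Carried load = a(1 − B) = 3.626·(1 − 0.415014) = 3.626·0.584986 = 2.1212 E

Final: 2.1212 Erlangs


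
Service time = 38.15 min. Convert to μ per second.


μ = 1/(service time) in consistent units.
1 second = 0.0166667 min, so μ = 0.0166667/38.15 = 0.0004369 per second

Final: 0.0004369 /sec


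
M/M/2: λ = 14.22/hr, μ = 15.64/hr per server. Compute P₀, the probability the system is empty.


a = λ/μ = 14.22/15.64 = 0.9092; ρ = a/c = 0.4546
Σ_{k=0}^{1} a^k/k! (terms k=0..1) = 1.00000 + 0.90921 = 1.90921
Tail: a^2/(2!(1−ρ)) = 0.82666/(2·0.5454) = 0.75785
P₀ = 1/(1.90921 + 0.75785) = 1/2.66706 = 0.374945

Final: 0.374945


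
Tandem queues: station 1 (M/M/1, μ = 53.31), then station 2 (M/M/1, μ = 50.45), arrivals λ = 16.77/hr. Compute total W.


Each node sees arrival rate λ = 16.77/hr (tandem ⇒ throughput preserved).
W₁ = 1/(μ₁−λ) = 1/(53.31−16.77) = 0.02737 hr
W₂ = 1/(μ₂−λ) = 1/(50.45−16.77) = 0.02969 hr
W_total = W₁ + W₂ = 0.02737 + 0.02969 = 0.05706 hr

Final: 0.05706 hr


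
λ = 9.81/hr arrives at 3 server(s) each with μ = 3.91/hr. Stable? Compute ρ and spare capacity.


Total capacity cμ = 3·3.91 = 11.73/hr
ρ = λ/(cμ) = 9.81/11.73 = 0.8363
Stable ⇔ ρ < 1: YES
Spare capacity = cμ − λ = 11.73 − 9.81 = 1.92/hr

Final: ρ = 0.8363; stable; margin = 1.92/hr


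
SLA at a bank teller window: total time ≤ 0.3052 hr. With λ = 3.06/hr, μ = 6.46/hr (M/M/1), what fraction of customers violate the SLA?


W ~ Exponential(μ−λ) for M/M/1.
μ − λ = 6.46 − 3.06 = 3.4000
P(W > t) = e^{−(μ−λ)t} = e^{−1.0377} = 0.354276

Final: 0.354276


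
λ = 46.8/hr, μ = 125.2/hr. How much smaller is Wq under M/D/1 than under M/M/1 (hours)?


ρ = 46.8/125.2 = 0.3738
Wq(M/M/1) = ρ/(μ−λ) = 0.3738/78.40 = 0.004768 hr
Wq(M/D/1) = ρ/(2(μ−λ)) = 0.002384 hr
Savings = 0.004768 − 0.002384 = 0.002384 hr

Final: 0.002384 hr


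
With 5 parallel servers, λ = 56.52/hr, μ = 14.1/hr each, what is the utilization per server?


ρ = λ/(cμ) = 56.52/(5·14.1) = 56.52/70.50 = 0.8017

Final: 0.8017


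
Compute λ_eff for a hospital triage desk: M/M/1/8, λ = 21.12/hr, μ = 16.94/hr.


ρ = 1.2468; P_K = (1−ρ)ρ^8/(1−ρ^9) = 0.229441
λ_eff = λ(1 − P_K) = 21.12·(1 − 0.229441) = 21.12·0.770559 = 16.2742 /hr

Final: 16.2742 /hr


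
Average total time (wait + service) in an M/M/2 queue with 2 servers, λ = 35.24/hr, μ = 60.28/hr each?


a = 0.5846; ρ = 0.2923; P₀ = 0.547625
Lq = P₀·a^c·ρ/(c!(1−ρ)²) = 0.05462
Wq = Lq/λ = 0.05462/35.24 = 0.001550 hr
W = Wq + 1/μ = 0.001550 + 0.01659 = 0.01814 hr

Final: 0.01814 hr


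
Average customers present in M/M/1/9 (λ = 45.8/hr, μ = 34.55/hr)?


ρ = 45.8/34.55 = 1.3256
L = ρ[1 − (K+1)ρ^K + Kρ^(K+1)] / [(1−ρ)(1−ρ^(K+1))]
Numerator: 1.3256·(1 − 10·12.640284 + 9·16.756151) = 33.673958
Denominator: (-0.3256)·(-15.756151) = 5.130440
L = 33.673958/5.130440 = 6.5636

Final: 6.5636


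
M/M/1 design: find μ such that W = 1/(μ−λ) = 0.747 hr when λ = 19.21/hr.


W = 1/(μ−λ) ⇒ μ − λ = 1/W = 1/0.747 = 1.3387
μ = λ + 1/W = 19.21 + 1.3387 = 20.5487 per hr

Final: 20.5487 /hr


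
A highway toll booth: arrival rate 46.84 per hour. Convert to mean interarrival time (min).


Mean interarrival time = 1/λ = 1/46.84 hour = 0.02135 hour
In minutes: 0.02135 × 60 = 1.2810 min

Final: 1.2810 min


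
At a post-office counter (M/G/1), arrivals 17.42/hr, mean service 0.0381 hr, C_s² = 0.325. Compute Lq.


ρ = λ·E[S] = 17.42·0.0381 = 0.6637
Lq = ρ²(1+C_s²)/(2(1−ρ)) = 0.4405·(1+0.325)/(2·0.3363)
= 0.4405·1.3250/0.6726 = 0.86778

Final: 0.86778


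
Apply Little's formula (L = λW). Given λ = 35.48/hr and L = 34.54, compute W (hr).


W = L/λ = 34.54/35.48 = 0.9735 hr

Final: 0.9735 hr


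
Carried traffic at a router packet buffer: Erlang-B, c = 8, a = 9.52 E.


B(8,9.52) = 0.315308 (Erlang-B)
Carried load = a(1 − B) = 9.52·(1 − 0.315308) = 9.52·0.684692 = 6.5183 E

Final: 6.5183 Erlangs


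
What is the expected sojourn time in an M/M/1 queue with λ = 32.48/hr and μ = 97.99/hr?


W = 1/(μ−λ) = 1/(97.99 − 32.48) = 1/65.51 = 0.01526 hr

Final: 0.01526 hr


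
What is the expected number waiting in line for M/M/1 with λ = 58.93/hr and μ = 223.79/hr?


ρ = 58.93/223.79 = 0.2633
Lq = ρ²/(1−ρ) = 0.06934/0.7367 = 0.09413

Final: 0.09413


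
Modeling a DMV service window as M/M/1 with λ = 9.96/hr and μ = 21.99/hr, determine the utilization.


ρ = λ/μ = 9.96/21.99 = 0.4529

Final: 0.4529


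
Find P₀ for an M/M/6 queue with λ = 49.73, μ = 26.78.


a = λ/μ = 49.73/26.78 = 1.8570; ρ = a/c = 0.3095
Σ_{k=0}^{5} a^k/k! (terms k=0..5) = 1.00000 + 1.85698 + 1.72419 + 1.06727 + 0.49547 + 0.18402 = 6.32793
Tail: a^6/(6!(1−ρ)) = 41.00599/(720·0.6905) = 0.08248
P₀ = 1/(6.32793 + 0.08248) = 1/6.41041 = 0.155996

Final: 0.155996


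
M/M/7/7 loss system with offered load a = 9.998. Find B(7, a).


B(c,a) = (a^c/c!) / Σ_{k=0}^{c} a^k/k!
a^7/7! = 1981.350872
Σ terms (k=0..7): 1.00000 + 9.99800 + 49.98000 + 166.56669 + 416.33343 + 832.50033 + 1387.22306 + 1981.35087 = 4844.952383
B = 1981.350872/4844.952383 = 0.408952

Final: 0.408952


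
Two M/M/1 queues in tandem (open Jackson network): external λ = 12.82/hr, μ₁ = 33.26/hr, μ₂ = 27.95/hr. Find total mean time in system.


Each node sees arrival rate λ = 12.82/hr (tandem ⇒ throughput preserved).
W₁ = 1/(μ₁−λ) = 1/(33.26−12.82) = 0.04892 hr
W₂ = 1/(μ₂−λ) = 1/(27.95−12.82) = 0.06609 hr
W_total = W₁ + W₂ = 0.04892 + 0.06609 = 0.11502 hr

Final: 0.11502 hr


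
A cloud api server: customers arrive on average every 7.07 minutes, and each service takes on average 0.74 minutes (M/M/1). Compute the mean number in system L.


λ = 60/7.07 = 8.4866 /hr
μ = 60/0.74 = 81.0811 /hr
ρ = λ/μ = 8.4866/81.0811 = 0.1047
L = ρ/(1−ρ) = 0.1047/0.8953 = 0.1169

Final: 0.1169


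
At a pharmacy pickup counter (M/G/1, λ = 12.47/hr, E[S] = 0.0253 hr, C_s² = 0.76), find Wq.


ρ = λ·E[S] = 12.47·0.0253 = 0.3155
E[S²] = E[S]²(1+C_s²) = 0.0253²·(1+0.76) = 0.001127
Wq = λ·E[S²]/(2(1−ρ)) = 12.47·0.001127/(2·0.6845) = 0.01026 hr

Final: 0.01026 hr


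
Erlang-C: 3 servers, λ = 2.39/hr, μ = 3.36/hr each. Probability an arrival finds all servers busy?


a = λ/μ = 0.7113; ρ = a/3 = 0.2371
P₀ = 0.489497 (from M/M/c formula)
C(c,a) = [a^c/(c!(1−ρ))]·P₀ = [0.35990/(6·0.7629)]·0.489497
= 0.07862·0.489497 = 0.038487

Final: 0.038487


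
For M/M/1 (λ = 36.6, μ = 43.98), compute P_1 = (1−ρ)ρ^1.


ρ = 36.6/43.98 = 0.8322
P_n = (1−ρ)·ρ^n = (1 − 0.8322)·0.8322^1 = 0.1678·0.832196 = 0.139646

Final: 0.139646


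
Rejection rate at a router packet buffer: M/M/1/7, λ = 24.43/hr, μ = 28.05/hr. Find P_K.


ρ = λ/μ = 24.43/28.05 = 0.8709
P_K = (1−ρ)ρ^K/(1−ρ^(K+1)) = (0.1291·0.380132)/(1 − 0.331074)
= 0.049058/0.668926 = 0.073338

Final: 0.073338


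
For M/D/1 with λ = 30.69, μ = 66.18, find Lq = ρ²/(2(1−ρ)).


ρ = 30.69/66.18 = 0.4637
M/D/1: Lq = ρ²/(2(1−ρ)) = 0.2151/(2·0.5363) = 0.20051

Final: 0.20051


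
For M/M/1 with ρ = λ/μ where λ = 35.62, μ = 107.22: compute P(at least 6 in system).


ρ = 35.62/107.22 = 0.3322
P(N ≥ n) = ρ^n = 0.3322^6 = 0.001344

Final: 0.001344


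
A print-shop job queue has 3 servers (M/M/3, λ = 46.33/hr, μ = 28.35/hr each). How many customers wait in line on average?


a = λ/μ = 1.6342; ρ = a/3 = 0.5447
P₀ = 0.179620
Lq = P₀·a^c·ρ / (c!·(1−ρ)²) = 0.179620·4.36443·0.5447/(6·0.20726)
= 0.34340

Final: 0.34340


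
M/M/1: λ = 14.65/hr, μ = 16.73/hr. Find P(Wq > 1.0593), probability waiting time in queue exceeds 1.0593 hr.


ρ = 14.65/16.73 = 0.8757
P(Wq > t) = ρ·e^{−(μ−λ)t} = 0.8757·e^{−2.2033}
= 0.8757·0.110433 = 0.096703

Final: 0.096703


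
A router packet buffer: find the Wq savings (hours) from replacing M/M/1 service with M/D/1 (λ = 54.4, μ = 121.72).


ρ = 54.4/121.72 = 0.4469
Wq(M/M/1) = ρ/(μ−λ) = 0.4469/67.32 = 0.006639 hr
Wq(M/D/1) = ρ/(2(μ−λ)) = 0.003319 hr
Savings = 0.006639 − 0.003319 = 0.003319 hr

Final: 0.003319 hr


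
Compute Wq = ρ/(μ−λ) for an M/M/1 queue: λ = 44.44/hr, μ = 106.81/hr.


ρ = 44.44/106.81 = 0.4161
Wq = ρ/(μ−λ) = 0.4161/(106.81 − 44.44) = 0.4161/62.37 = 0.006671 hr

Final: 0.006671 hr


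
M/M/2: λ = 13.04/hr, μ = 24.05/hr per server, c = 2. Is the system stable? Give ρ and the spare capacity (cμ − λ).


Total capacity cμ = 2·24.05 = 48.10/hr
ρ = λ/(cμ) = 13.04/48.10 = 0.2711
Stable ⇔ ρ < 1: YES
Spare capacity = cμ − λ = 48.10 − 13.04 = 35.06/hr

Final: ρ = 0.2711; stable; margin = 35.06/hr


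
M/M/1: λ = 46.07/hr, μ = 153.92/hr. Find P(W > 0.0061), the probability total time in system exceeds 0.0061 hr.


W ~ Exponential(μ−λ) for M/M/1.
μ − λ = 153.92 − 46.07 = 107.8500
P(W > t) = e^{−(μ−λ)t} = e^{−0.6579} = 0.517946

Final: 0.517946


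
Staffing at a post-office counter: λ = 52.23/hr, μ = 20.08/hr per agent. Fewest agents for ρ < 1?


Stability requires cμ > λ ⇔ c > λ/μ.
λ/μ = 52.23/20.08 = 2.6011
Minimum integer c = ⌊2.6011⌋ + 1 = 3
Check: 3·20.08 = 60.24 > 52.23, while 2·20.08 = 40.16 ≤ 52.23

Final: 3 servers


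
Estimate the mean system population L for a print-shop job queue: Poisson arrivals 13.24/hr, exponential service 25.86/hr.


ρ = λ/μ = 13.24/25.86 = 0.5120
L = ρ/(1−ρ) = 0.5120/(1 − 0.5120) = 0.5120/0.4880 = 1.0491

Final: 1.0491


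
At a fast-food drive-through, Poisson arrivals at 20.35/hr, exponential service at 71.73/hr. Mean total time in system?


W = 1/(μ−λ) = 1/(71.73 − 20.35) = 1/51.38 = 0.01946 hr

Final: 0.01946 hr


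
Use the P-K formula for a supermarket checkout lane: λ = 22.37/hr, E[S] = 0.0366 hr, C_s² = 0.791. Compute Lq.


ρ = λ·E[S] = 22.37·0.0366 = 0.8187
Lq = ρ²(1+C_s²)/(2(1−ρ)) = 0.6703·(1+0.791)/(2·0.1813)
= 0.6703·1.7910/0.3625 = 3.31179

Final: 3.31179


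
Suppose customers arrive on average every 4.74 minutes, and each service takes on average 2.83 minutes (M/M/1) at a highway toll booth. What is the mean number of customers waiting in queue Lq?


λ = 60/4.74 = 12.6582 /hr
μ = 60/2.83 = 21.2014 /hr
ρ = λ/μ = 12.6582/21.2014 = 0.5970
Lq = ρ²/(1−ρ) = 0.3565/0.4030 = 0.8846

Final: 0.8846


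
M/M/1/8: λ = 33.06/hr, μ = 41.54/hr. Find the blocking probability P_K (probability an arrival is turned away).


ρ = λ/μ = 33.06/41.54 = 0.7959
P_K = (1−ρ)ρ^K/(1−ρ^(K+1)) = (0.2041·0.160950)/(1 − 0.128094)
= 0.032856/0.871906 = 0.037683

Final: 0.037683


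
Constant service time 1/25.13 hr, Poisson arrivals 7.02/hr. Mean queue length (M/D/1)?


ρ = 7.02/25.13 = 0.2793
M/D/1: Lq = ρ²/(2(1−ρ)) = 0.07803/(2·0.7207) = 0.05414

Final: 0.05414


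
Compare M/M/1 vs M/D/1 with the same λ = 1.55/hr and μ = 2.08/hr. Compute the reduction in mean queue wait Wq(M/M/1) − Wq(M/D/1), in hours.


ρ = 1.55/2.08 = 0.7452
Wq(M/M/1) = ρ/(μ−λ) = 0.7452/0.5300 = 1.40602 hr
Wq(M/D/1) = ρ/(2(μ−λ)) = 0.70301 hr
Savings = 1.40602 − 0.70301 = 0.70301 hr

Final: 0.70301 hr


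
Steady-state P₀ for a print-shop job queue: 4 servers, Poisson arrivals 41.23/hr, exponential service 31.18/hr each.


a = λ/μ = 41.23/31.18 = 1.3223; ρ = a/c = 0.3306
Σ_{k=0}^{3} a^k/k! (terms k=0..3) = 1.00000 + 1.32232 + 0.87427 + 0.38535 = 3.58194
Tail: a^4/(4!(1−ρ)) = 3.05738/(24·0.6694) = 0.19030
P₀ = 1/(3.58194 + 0.19030) = 1/3.77224 = 0.265094

Final: 0.265094


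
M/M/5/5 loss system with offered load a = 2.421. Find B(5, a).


B(c,a) = (a^c/c!) / Σ_{k=0}^{c} a^k/k!
a^5/5! = 0.693095
Σ terms (k=0..5): 1.00000 + 2.42100 + 2.93062 + 2.36501 + 1.43142 + 0.69309 = 10.841149
B = 0.693095/10.841149 = 0.063932

Final: 0.063932
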